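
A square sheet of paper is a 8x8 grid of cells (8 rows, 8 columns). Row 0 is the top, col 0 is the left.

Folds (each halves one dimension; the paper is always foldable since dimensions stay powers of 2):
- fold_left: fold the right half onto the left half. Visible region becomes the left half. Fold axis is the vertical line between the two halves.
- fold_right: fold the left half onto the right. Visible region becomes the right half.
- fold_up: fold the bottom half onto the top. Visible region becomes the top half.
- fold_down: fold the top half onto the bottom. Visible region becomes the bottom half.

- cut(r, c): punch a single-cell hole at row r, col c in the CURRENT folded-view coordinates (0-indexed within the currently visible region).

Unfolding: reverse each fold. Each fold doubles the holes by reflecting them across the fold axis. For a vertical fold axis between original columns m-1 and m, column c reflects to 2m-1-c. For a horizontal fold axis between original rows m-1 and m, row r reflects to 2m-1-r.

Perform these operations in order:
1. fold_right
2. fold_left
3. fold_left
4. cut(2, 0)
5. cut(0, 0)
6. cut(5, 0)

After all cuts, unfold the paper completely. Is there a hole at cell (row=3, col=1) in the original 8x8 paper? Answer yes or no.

Op 1 fold_right: fold axis v@4; visible region now rows[0,8) x cols[4,8) = 8x4
Op 2 fold_left: fold axis v@6; visible region now rows[0,8) x cols[4,6) = 8x2
Op 3 fold_left: fold axis v@5; visible region now rows[0,8) x cols[4,5) = 8x1
Op 4 cut(2, 0): punch at orig (2,4); cuts so far [(2, 4)]; region rows[0,8) x cols[4,5) = 8x1
Op 5 cut(0, 0): punch at orig (0,4); cuts so far [(0, 4), (2, 4)]; region rows[0,8) x cols[4,5) = 8x1
Op 6 cut(5, 0): punch at orig (5,4); cuts so far [(0, 4), (2, 4), (5, 4)]; region rows[0,8) x cols[4,5) = 8x1
Unfold 1 (reflect across v@5): 6 holes -> [(0, 4), (0, 5), (2, 4), (2, 5), (5, 4), (5, 5)]
Unfold 2 (reflect across v@6): 12 holes -> [(0, 4), (0, 5), (0, 6), (0, 7), (2, 4), (2, 5), (2, 6), (2, 7), (5, 4), (5, 5), (5, 6), (5, 7)]
Unfold 3 (reflect across v@4): 24 holes -> [(0, 0), (0, 1), (0, 2), (0, 3), (0, 4), (0, 5), (0, 6), (0, 7), (2, 0), (2, 1), (2, 2), (2, 3), (2, 4), (2, 5), (2, 6), (2, 7), (5, 0), (5, 1), (5, 2), (5, 3), (5, 4), (5, 5), (5, 6), (5, 7)]
Holes: [(0, 0), (0, 1), (0, 2), (0, 3), (0, 4), (0, 5), (0, 6), (0, 7), (2, 0), (2, 1), (2, 2), (2, 3), (2, 4), (2, 5), (2, 6), (2, 7), (5, 0), (5, 1), (5, 2), (5, 3), (5, 4), (5, 5), (5, 6), (5, 7)]

Answer: no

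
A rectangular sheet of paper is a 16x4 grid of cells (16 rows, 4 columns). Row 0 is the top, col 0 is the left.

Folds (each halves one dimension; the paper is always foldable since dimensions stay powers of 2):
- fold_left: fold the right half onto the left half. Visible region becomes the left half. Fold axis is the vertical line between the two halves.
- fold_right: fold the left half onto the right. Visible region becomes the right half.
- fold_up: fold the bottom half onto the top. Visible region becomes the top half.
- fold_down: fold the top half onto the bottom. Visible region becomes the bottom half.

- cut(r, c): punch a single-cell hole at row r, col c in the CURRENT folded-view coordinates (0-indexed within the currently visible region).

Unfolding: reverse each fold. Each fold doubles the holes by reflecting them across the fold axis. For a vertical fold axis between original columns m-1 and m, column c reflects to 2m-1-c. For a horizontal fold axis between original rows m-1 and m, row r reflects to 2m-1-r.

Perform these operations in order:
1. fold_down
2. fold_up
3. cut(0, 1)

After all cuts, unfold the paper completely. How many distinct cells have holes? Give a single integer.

Answer: 4

Derivation:
Op 1 fold_down: fold axis h@8; visible region now rows[8,16) x cols[0,4) = 8x4
Op 2 fold_up: fold axis h@12; visible region now rows[8,12) x cols[0,4) = 4x4
Op 3 cut(0, 1): punch at orig (8,1); cuts so far [(8, 1)]; region rows[8,12) x cols[0,4) = 4x4
Unfold 1 (reflect across h@12): 2 holes -> [(8, 1), (15, 1)]
Unfold 2 (reflect across h@8): 4 holes -> [(0, 1), (7, 1), (8, 1), (15, 1)]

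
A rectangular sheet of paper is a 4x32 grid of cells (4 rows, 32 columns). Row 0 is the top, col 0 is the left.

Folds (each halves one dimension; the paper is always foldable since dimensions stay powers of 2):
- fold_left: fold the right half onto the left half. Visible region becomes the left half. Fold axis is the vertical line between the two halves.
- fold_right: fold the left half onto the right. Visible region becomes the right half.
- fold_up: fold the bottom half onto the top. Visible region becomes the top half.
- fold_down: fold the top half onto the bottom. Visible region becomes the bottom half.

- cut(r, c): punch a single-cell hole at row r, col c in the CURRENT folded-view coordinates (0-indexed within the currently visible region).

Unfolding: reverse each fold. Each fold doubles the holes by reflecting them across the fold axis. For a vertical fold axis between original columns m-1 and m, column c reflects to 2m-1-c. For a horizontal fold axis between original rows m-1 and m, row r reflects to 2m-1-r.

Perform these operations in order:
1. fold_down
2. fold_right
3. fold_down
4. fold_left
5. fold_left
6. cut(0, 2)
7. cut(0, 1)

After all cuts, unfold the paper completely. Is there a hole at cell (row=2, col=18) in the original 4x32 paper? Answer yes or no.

Op 1 fold_down: fold axis h@2; visible region now rows[2,4) x cols[0,32) = 2x32
Op 2 fold_right: fold axis v@16; visible region now rows[2,4) x cols[16,32) = 2x16
Op 3 fold_down: fold axis h@3; visible region now rows[3,4) x cols[16,32) = 1x16
Op 4 fold_left: fold axis v@24; visible region now rows[3,4) x cols[16,24) = 1x8
Op 5 fold_left: fold axis v@20; visible region now rows[3,4) x cols[16,20) = 1x4
Op 6 cut(0, 2): punch at orig (3,18); cuts so far [(3, 18)]; region rows[3,4) x cols[16,20) = 1x4
Op 7 cut(0, 1): punch at orig (3,17); cuts so far [(3, 17), (3, 18)]; region rows[3,4) x cols[16,20) = 1x4
Unfold 1 (reflect across v@20): 4 holes -> [(3, 17), (3, 18), (3, 21), (3, 22)]
Unfold 2 (reflect across v@24): 8 holes -> [(3, 17), (3, 18), (3, 21), (3, 22), (3, 25), (3, 26), (3, 29), (3, 30)]
Unfold 3 (reflect across h@3): 16 holes -> [(2, 17), (2, 18), (2, 21), (2, 22), (2, 25), (2, 26), (2, 29), (2, 30), (3, 17), (3, 18), (3, 21), (3, 22), (3, 25), (3, 26), (3, 29), (3, 30)]
Unfold 4 (reflect across v@16): 32 holes -> [(2, 1), (2, 2), (2, 5), (2, 6), (2, 9), (2, 10), (2, 13), (2, 14), (2, 17), (2, 18), (2, 21), (2, 22), (2, 25), (2, 26), (2, 29), (2, 30), (3, 1), (3, 2), (3, 5), (3, 6), (3, 9), (3, 10), (3, 13), (3, 14), (3, 17), (3, 18), (3, 21), (3, 22), (3, 25), (3, 26), (3, 29), (3, 30)]
Unfold 5 (reflect across h@2): 64 holes -> [(0, 1), (0, 2), (0, 5), (0, 6), (0, 9), (0, 10), (0, 13), (0, 14), (0, 17), (0, 18), (0, 21), (0, 22), (0, 25), (0, 26), (0, 29), (0, 30), (1, 1), (1, 2), (1, 5), (1, 6), (1, 9), (1, 10), (1, 13), (1, 14), (1, 17), (1, 18), (1, 21), (1, 22), (1, 25), (1, 26), (1, 29), (1, 30), (2, 1), (2, 2), (2, 5), (2, 6), (2, 9), (2, 10), (2, 13), (2, 14), (2, 17), (2, 18), (2, 21), (2, 22), (2, 25), (2, 26), (2, 29), (2, 30), (3, 1), (3, 2), (3, 5), (3, 6), (3, 9), (3, 10), (3, 13), (3, 14), (3, 17), (3, 18), (3, 21), (3, 22), (3, 25), (3, 26), (3, 29), (3, 30)]
Holes: [(0, 1), (0, 2), (0, 5), (0, 6), (0, 9), (0, 10), (0, 13), (0, 14), (0, 17), (0, 18), (0, 21), (0, 22), (0, 25), (0, 26), (0, 29), (0, 30), (1, 1), (1, 2), (1, 5), (1, 6), (1, 9), (1, 10), (1, 13), (1, 14), (1, 17), (1, 18), (1, 21), (1, 22), (1, 25), (1, 26), (1, 29), (1, 30), (2, 1), (2, 2), (2, 5), (2, 6), (2, 9), (2, 10), (2, 13), (2, 14), (2, 17), (2, 18), (2, 21), (2, 22), (2, 25), (2, 26), (2, 29), (2, 30), (3, 1), (3, 2), (3, 5), (3, 6), (3, 9), (3, 10), (3, 13), (3, 14), (3, 17), (3, 18), (3, 21), (3, 22), (3, 25), (3, 26), (3, 29), (3, 30)]

Answer: yes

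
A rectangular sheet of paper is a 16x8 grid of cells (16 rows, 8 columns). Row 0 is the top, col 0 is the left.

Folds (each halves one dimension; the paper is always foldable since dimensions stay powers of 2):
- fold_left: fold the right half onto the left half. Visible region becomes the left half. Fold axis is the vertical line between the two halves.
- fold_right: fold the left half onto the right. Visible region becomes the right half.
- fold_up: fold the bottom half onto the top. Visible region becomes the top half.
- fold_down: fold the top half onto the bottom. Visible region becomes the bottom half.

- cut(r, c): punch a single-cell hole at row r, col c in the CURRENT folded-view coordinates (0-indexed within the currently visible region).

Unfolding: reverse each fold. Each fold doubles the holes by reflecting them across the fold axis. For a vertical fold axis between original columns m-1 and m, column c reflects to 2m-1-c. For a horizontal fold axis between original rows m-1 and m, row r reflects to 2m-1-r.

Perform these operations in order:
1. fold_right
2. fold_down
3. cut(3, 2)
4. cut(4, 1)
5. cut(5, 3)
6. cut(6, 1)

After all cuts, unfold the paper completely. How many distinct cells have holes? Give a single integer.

Answer: 16

Derivation:
Op 1 fold_right: fold axis v@4; visible region now rows[0,16) x cols[4,8) = 16x4
Op 2 fold_down: fold axis h@8; visible region now rows[8,16) x cols[4,8) = 8x4
Op 3 cut(3, 2): punch at orig (11,6); cuts so far [(11, 6)]; region rows[8,16) x cols[4,8) = 8x4
Op 4 cut(4, 1): punch at orig (12,5); cuts so far [(11, 6), (12, 5)]; region rows[8,16) x cols[4,8) = 8x4
Op 5 cut(5, 3): punch at orig (13,7); cuts so far [(11, 6), (12, 5), (13, 7)]; region rows[8,16) x cols[4,8) = 8x4
Op 6 cut(6, 1): punch at orig (14,5); cuts so far [(11, 6), (12, 5), (13, 7), (14, 5)]; region rows[8,16) x cols[4,8) = 8x4
Unfold 1 (reflect across h@8): 8 holes -> [(1, 5), (2, 7), (3, 5), (4, 6), (11, 6), (12, 5), (13, 7), (14, 5)]
Unfold 2 (reflect across v@4): 16 holes -> [(1, 2), (1, 5), (2, 0), (2, 7), (3, 2), (3, 5), (4, 1), (4, 6), (11, 1), (11, 6), (12, 2), (12, 5), (13, 0), (13, 7), (14, 2), (14, 5)]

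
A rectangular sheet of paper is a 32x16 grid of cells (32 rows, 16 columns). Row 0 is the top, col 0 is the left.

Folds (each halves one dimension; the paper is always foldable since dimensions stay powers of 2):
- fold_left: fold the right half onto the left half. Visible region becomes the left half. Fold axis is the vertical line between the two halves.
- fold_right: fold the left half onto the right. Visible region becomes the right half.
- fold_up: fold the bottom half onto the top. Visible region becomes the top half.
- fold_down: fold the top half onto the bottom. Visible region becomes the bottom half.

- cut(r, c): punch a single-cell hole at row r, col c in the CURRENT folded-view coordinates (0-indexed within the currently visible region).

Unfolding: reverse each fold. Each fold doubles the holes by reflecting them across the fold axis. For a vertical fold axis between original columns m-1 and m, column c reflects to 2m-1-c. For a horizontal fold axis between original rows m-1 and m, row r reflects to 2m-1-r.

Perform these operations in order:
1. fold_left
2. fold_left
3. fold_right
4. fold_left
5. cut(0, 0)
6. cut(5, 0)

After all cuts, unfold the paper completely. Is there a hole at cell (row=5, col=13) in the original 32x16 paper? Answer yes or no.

Op 1 fold_left: fold axis v@8; visible region now rows[0,32) x cols[0,8) = 32x8
Op 2 fold_left: fold axis v@4; visible region now rows[0,32) x cols[0,4) = 32x4
Op 3 fold_right: fold axis v@2; visible region now rows[0,32) x cols[2,4) = 32x2
Op 4 fold_left: fold axis v@3; visible region now rows[0,32) x cols[2,3) = 32x1
Op 5 cut(0, 0): punch at orig (0,2); cuts so far [(0, 2)]; region rows[0,32) x cols[2,3) = 32x1
Op 6 cut(5, 0): punch at orig (5,2); cuts so far [(0, 2), (5, 2)]; region rows[0,32) x cols[2,3) = 32x1
Unfold 1 (reflect across v@3): 4 holes -> [(0, 2), (0, 3), (5, 2), (5, 3)]
Unfold 2 (reflect across v@2): 8 holes -> [(0, 0), (0, 1), (0, 2), (0, 3), (5, 0), (5, 1), (5, 2), (5, 3)]
Unfold 3 (reflect across v@4): 16 holes -> [(0, 0), (0, 1), (0, 2), (0, 3), (0, 4), (0, 5), (0, 6), (0, 7), (5, 0), (5, 1), (5, 2), (5, 3), (5, 4), (5, 5), (5, 6), (5, 7)]
Unfold 4 (reflect across v@8): 32 holes -> [(0, 0), (0, 1), (0, 2), (0, 3), (0, 4), (0, 5), (0, 6), (0, 7), (0, 8), (0, 9), (0, 10), (0, 11), (0, 12), (0, 13), (0, 14), (0, 15), (5, 0), (5, 1), (5, 2), (5, 3), (5, 4), (5, 5), (5, 6), (5, 7), (5, 8), (5, 9), (5, 10), (5, 11), (5, 12), (5, 13), (5, 14), (5, 15)]
Holes: [(0, 0), (0, 1), (0, 2), (0, 3), (0, 4), (0, 5), (0, 6), (0, 7), (0, 8), (0, 9), (0, 10), (0, 11), (0, 12), (0, 13), (0, 14), (0, 15), (5, 0), (5, 1), (5, 2), (5, 3), (5, 4), (5, 5), (5, 6), (5, 7), (5, 8), (5, 9), (5, 10), (5, 11), (5, 12), (5, 13), (5, 14), (5, 15)]

Answer: yes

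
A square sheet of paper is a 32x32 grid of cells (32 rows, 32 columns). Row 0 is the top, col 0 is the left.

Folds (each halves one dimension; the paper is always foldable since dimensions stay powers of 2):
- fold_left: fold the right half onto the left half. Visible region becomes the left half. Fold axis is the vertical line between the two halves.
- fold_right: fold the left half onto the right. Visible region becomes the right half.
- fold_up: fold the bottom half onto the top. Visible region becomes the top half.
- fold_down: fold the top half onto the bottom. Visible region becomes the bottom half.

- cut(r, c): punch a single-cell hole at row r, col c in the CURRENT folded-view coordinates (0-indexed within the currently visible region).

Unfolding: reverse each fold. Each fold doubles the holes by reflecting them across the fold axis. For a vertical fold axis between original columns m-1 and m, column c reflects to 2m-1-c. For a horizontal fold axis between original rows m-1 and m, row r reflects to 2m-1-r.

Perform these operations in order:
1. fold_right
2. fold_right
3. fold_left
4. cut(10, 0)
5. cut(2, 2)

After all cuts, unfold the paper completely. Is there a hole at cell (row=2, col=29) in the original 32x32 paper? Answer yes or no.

Answer: yes

Derivation:
Op 1 fold_right: fold axis v@16; visible region now rows[0,32) x cols[16,32) = 32x16
Op 2 fold_right: fold axis v@24; visible region now rows[0,32) x cols[24,32) = 32x8
Op 3 fold_left: fold axis v@28; visible region now rows[0,32) x cols[24,28) = 32x4
Op 4 cut(10, 0): punch at orig (10,24); cuts so far [(10, 24)]; region rows[0,32) x cols[24,28) = 32x4
Op 5 cut(2, 2): punch at orig (2,26); cuts so far [(2, 26), (10, 24)]; region rows[0,32) x cols[24,28) = 32x4
Unfold 1 (reflect across v@28): 4 holes -> [(2, 26), (2, 29), (10, 24), (10, 31)]
Unfold 2 (reflect across v@24): 8 holes -> [(2, 18), (2, 21), (2, 26), (2, 29), (10, 16), (10, 23), (10, 24), (10, 31)]
Unfold 3 (reflect across v@16): 16 holes -> [(2, 2), (2, 5), (2, 10), (2, 13), (2, 18), (2, 21), (2, 26), (2, 29), (10, 0), (10, 7), (10, 8), (10, 15), (10, 16), (10, 23), (10, 24), (10, 31)]
Holes: [(2, 2), (2, 5), (2, 10), (2, 13), (2, 18), (2, 21), (2, 26), (2, 29), (10, 0), (10, 7), (10, 8), (10, 15), (10, 16), (10, 23), (10, 24), (10, 31)]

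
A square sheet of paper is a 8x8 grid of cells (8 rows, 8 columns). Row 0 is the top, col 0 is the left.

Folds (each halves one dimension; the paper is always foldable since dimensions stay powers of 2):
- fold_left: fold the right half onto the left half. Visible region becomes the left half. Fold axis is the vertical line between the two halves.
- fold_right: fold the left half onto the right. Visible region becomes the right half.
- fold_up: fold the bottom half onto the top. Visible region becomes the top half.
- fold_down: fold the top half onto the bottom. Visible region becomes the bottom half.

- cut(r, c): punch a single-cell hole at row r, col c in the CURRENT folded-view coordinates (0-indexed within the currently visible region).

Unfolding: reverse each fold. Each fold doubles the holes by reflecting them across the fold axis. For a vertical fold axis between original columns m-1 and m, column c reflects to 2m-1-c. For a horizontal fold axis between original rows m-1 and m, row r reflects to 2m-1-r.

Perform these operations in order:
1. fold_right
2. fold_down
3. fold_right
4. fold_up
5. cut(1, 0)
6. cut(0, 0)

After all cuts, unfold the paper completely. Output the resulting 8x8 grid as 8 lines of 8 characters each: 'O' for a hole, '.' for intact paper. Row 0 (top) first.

Op 1 fold_right: fold axis v@4; visible region now rows[0,8) x cols[4,8) = 8x4
Op 2 fold_down: fold axis h@4; visible region now rows[4,8) x cols[4,8) = 4x4
Op 3 fold_right: fold axis v@6; visible region now rows[4,8) x cols[6,8) = 4x2
Op 4 fold_up: fold axis h@6; visible region now rows[4,6) x cols[6,8) = 2x2
Op 5 cut(1, 0): punch at orig (5,6); cuts so far [(5, 6)]; region rows[4,6) x cols[6,8) = 2x2
Op 6 cut(0, 0): punch at orig (4,6); cuts so far [(4, 6), (5, 6)]; region rows[4,6) x cols[6,8) = 2x2
Unfold 1 (reflect across h@6): 4 holes -> [(4, 6), (5, 6), (6, 6), (7, 6)]
Unfold 2 (reflect across v@6): 8 holes -> [(4, 5), (4, 6), (5, 5), (5, 6), (6, 5), (6, 6), (7, 5), (7, 6)]
Unfold 3 (reflect across h@4): 16 holes -> [(0, 5), (0, 6), (1, 5), (1, 6), (2, 5), (2, 6), (3, 5), (3, 6), (4, 5), (4, 6), (5, 5), (5, 6), (6, 5), (6, 6), (7, 5), (7, 6)]
Unfold 4 (reflect across v@4): 32 holes -> [(0, 1), (0, 2), (0, 5), (0, 6), (1, 1), (1, 2), (1, 5), (1, 6), (2, 1), (2, 2), (2, 5), (2, 6), (3, 1), (3, 2), (3, 5), (3, 6), (4, 1), (4, 2), (4, 5), (4, 6), (5, 1), (5, 2), (5, 5), (5, 6), (6, 1), (6, 2), (6, 5), (6, 6), (7, 1), (7, 2), (7, 5), (7, 6)]

Answer: .OO..OO.
.OO..OO.
.OO..OO.
.OO..OO.
.OO..OO.
.OO..OO.
.OO..OO.
.OO..OO.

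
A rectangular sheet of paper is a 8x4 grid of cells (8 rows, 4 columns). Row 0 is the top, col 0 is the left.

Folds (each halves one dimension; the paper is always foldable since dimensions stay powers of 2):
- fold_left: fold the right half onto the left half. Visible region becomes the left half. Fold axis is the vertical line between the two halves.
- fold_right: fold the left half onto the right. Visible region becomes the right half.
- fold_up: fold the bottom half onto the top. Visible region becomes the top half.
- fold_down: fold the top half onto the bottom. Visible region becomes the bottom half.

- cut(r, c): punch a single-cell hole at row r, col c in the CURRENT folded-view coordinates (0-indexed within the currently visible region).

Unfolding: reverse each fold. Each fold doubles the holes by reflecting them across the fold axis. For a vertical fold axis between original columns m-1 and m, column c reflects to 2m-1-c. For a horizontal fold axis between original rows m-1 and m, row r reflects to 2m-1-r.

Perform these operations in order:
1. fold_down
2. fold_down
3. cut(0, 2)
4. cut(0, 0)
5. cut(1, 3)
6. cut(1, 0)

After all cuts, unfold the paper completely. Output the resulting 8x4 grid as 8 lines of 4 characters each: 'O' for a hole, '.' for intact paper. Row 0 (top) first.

Answer: O..O
O.O.
O.O.
O..O
O..O
O.O.
O.O.
O..O

Derivation:
Op 1 fold_down: fold axis h@4; visible region now rows[4,8) x cols[0,4) = 4x4
Op 2 fold_down: fold axis h@6; visible region now rows[6,8) x cols[0,4) = 2x4
Op 3 cut(0, 2): punch at orig (6,2); cuts so far [(6, 2)]; region rows[6,8) x cols[0,4) = 2x4
Op 4 cut(0, 0): punch at orig (6,0); cuts so far [(6, 0), (6, 2)]; region rows[6,8) x cols[0,4) = 2x4
Op 5 cut(1, 3): punch at orig (7,3); cuts so far [(6, 0), (6, 2), (7, 3)]; region rows[6,8) x cols[0,4) = 2x4
Op 6 cut(1, 0): punch at orig (7,0); cuts so far [(6, 0), (6, 2), (7, 0), (7, 3)]; region rows[6,8) x cols[0,4) = 2x4
Unfold 1 (reflect across h@6): 8 holes -> [(4, 0), (4, 3), (5, 0), (5, 2), (6, 0), (6, 2), (7, 0), (7, 3)]
Unfold 2 (reflect across h@4): 16 holes -> [(0, 0), (0, 3), (1, 0), (1, 2), (2, 0), (2, 2), (3, 0), (3, 3), (4, 0), (4, 3), (5, 0), (5, 2), (6, 0), (6, 2), (7, 0), (7, 3)]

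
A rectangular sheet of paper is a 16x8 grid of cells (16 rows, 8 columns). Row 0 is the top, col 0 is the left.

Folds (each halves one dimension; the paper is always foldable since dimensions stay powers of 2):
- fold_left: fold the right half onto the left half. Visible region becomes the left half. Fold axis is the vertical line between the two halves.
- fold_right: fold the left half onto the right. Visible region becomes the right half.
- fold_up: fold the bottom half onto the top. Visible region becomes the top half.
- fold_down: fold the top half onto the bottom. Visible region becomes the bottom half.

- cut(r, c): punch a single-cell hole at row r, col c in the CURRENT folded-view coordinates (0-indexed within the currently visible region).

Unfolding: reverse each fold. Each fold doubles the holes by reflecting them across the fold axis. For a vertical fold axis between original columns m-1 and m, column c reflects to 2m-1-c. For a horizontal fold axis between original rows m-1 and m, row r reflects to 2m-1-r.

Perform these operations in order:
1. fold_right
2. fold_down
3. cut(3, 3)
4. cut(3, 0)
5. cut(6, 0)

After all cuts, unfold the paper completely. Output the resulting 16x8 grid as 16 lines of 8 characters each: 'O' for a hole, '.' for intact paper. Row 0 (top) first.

Answer: ........
...OO...
........
........
O..OO..O
........
........
........
........
........
........
O..OO..O
........
........
...OO...
........

Derivation:
Op 1 fold_right: fold axis v@4; visible region now rows[0,16) x cols[4,8) = 16x4
Op 2 fold_down: fold axis h@8; visible region now rows[8,16) x cols[4,8) = 8x4
Op 3 cut(3, 3): punch at orig (11,7); cuts so far [(11, 7)]; region rows[8,16) x cols[4,8) = 8x4
Op 4 cut(3, 0): punch at orig (11,4); cuts so far [(11, 4), (11, 7)]; region rows[8,16) x cols[4,8) = 8x4
Op 5 cut(6, 0): punch at orig (14,4); cuts so far [(11, 4), (11, 7), (14, 4)]; region rows[8,16) x cols[4,8) = 8x4
Unfold 1 (reflect across h@8): 6 holes -> [(1, 4), (4, 4), (4, 7), (11, 4), (11, 7), (14, 4)]
Unfold 2 (reflect across v@4): 12 holes -> [(1, 3), (1, 4), (4, 0), (4, 3), (4, 4), (4, 7), (11, 0), (11, 3), (11, 4), (11, 7), (14, 3), (14, 4)]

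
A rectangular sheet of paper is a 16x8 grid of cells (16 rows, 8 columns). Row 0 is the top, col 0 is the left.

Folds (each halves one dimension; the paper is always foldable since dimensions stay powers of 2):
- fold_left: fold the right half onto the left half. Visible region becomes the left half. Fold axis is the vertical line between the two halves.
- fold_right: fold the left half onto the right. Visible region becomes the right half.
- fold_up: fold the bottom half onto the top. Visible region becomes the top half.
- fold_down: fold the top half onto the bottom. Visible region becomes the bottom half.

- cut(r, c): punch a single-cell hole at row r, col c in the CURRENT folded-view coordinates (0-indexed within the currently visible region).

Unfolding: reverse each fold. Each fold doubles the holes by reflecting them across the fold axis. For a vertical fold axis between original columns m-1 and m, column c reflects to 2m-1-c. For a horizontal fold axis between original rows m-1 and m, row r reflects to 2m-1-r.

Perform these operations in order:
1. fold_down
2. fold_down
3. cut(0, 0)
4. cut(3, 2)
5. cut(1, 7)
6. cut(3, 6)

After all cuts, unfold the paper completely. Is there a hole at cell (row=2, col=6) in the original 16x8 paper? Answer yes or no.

Op 1 fold_down: fold axis h@8; visible region now rows[8,16) x cols[0,8) = 8x8
Op 2 fold_down: fold axis h@12; visible region now rows[12,16) x cols[0,8) = 4x8
Op 3 cut(0, 0): punch at orig (12,0); cuts so far [(12, 0)]; region rows[12,16) x cols[0,8) = 4x8
Op 4 cut(3, 2): punch at orig (15,2); cuts so far [(12, 0), (15, 2)]; region rows[12,16) x cols[0,8) = 4x8
Op 5 cut(1, 7): punch at orig (13,7); cuts so far [(12, 0), (13, 7), (15, 2)]; region rows[12,16) x cols[0,8) = 4x8
Op 6 cut(3, 6): punch at orig (15,6); cuts so far [(12, 0), (13, 7), (15, 2), (15, 6)]; region rows[12,16) x cols[0,8) = 4x8
Unfold 1 (reflect across h@12): 8 holes -> [(8, 2), (8, 6), (10, 7), (11, 0), (12, 0), (13, 7), (15, 2), (15, 6)]
Unfold 2 (reflect across h@8): 16 holes -> [(0, 2), (0, 6), (2, 7), (3, 0), (4, 0), (5, 7), (7, 2), (7, 6), (8, 2), (8, 6), (10, 7), (11, 0), (12, 0), (13, 7), (15, 2), (15, 6)]
Holes: [(0, 2), (0, 6), (2, 7), (3, 0), (4, 0), (5, 7), (7, 2), (7, 6), (8, 2), (8, 6), (10, 7), (11, 0), (12, 0), (13, 7), (15, 2), (15, 6)]

Answer: no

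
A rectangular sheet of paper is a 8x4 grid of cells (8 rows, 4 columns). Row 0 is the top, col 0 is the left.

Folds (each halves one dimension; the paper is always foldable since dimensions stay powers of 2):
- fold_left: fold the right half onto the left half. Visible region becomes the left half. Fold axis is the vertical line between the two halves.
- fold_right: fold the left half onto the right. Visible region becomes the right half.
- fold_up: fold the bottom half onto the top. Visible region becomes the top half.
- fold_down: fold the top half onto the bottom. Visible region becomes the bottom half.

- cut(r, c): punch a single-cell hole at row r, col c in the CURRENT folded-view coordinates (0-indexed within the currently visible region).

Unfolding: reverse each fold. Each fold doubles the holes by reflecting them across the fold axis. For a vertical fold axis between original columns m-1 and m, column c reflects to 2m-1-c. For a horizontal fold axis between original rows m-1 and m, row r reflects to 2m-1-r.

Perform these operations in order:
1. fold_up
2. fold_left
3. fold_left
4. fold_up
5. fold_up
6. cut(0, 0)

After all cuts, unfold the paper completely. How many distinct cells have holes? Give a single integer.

Op 1 fold_up: fold axis h@4; visible region now rows[0,4) x cols[0,4) = 4x4
Op 2 fold_left: fold axis v@2; visible region now rows[0,4) x cols[0,2) = 4x2
Op 3 fold_left: fold axis v@1; visible region now rows[0,4) x cols[0,1) = 4x1
Op 4 fold_up: fold axis h@2; visible region now rows[0,2) x cols[0,1) = 2x1
Op 5 fold_up: fold axis h@1; visible region now rows[0,1) x cols[0,1) = 1x1
Op 6 cut(0, 0): punch at orig (0,0); cuts so far [(0, 0)]; region rows[0,1) x cols[0,1) = 1x1
Unfold 1 (reflect across h@1): 2 holes -> [(0, 0), (1, 0)]
Unfold 2 (reflect across h@2): 4 holes -> [(0, 0), (1, 0), (2, 0), (3, 0)]
Unfold 3 (reflect across v@1): 8 holes -> [(0, 0), (0, 1), (1, 0), (1, 1), (2, 0), (2, 1), (3, 0), (3, 1)]
Unfold 4 (reflect across v@2): 16 holes -> [(0, 0), (0, 1), (0, 2), (0, 3), (1, 0), (1, 1), (1, 2), (1, 3), (2, 0), (2, 1), (2, 2), (2, 3), (3, 0), (3, 1), (3, 2), (3, 3)]
Unfold 5 (reflect across h@4): 32 holes -> [(0, 0), (0, 1), (0, 2), (0, 3), (1, 0), (1, 1), (1, 2), (1, 3), (2, 0), (2, 1), (2, 2), (2, 3), (3, 0), (3, 1), (3, 2), (3, 3), (4, 0), (4, 1), (4, 2), (4, 3), (5, 0), (5, 1), (5, 2), (5, 3), (6, 0), (6, 1), (6, 2), (6, 3), (7, 0), (7, 1), (7, 2), (7, 3)]

Answer: 32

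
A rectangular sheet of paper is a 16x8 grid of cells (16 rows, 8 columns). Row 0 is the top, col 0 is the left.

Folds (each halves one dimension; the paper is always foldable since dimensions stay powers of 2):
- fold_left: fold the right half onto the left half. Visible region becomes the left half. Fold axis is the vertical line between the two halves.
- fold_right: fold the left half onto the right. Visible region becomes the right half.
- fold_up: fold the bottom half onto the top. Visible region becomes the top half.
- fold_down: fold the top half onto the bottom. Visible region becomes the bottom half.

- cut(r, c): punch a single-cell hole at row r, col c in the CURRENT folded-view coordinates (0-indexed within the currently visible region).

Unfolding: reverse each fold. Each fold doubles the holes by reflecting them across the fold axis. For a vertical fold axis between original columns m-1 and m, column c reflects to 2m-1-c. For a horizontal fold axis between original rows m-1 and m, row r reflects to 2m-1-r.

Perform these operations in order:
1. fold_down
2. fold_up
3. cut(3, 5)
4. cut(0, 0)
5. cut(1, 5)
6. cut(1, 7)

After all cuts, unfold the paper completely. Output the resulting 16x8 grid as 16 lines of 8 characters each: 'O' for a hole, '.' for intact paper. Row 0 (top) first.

Answer: O.......
.....O.O
........
.....O..
.....O..
........
.....O.O
O.......
O.......
.....O.O
........
.....O..
.....O..
........
.....O.O
O.......

Derivation:
Op 1 fold_down: fold axis h@8; visible region now rows[8,16) x cols[0,8) = 8x8
Op 2 fold_up: fold axis h@12; visible region now rows[8,12) x cols[0,8) = 4x8
Op 3 cut(3, 5): punch at orig (11,5); cuts so far [(11, 5)]; region rows[8,12) x cols[0,8) = 4x8
Op 4 cut(0, 0): punch at orig (8,0); cuts so far [(8, 0), (11, 5)]; region rows[8,12) x cols[0,8) = 4x8
Op 5 cut(1, 5): punch at orig (9,5); cuts so far [(8, 0), (9, 5), (11, 5)]; region rows[8,12) x cols[0,8) = 4x8
Op 6 cut(1, 7): punch at orig (9,7); cuts so far [(8, 0), (9, 5), (9, 7), (11, 5)]; region rows[8,12) x cols[0,8) = 4x8
Unfold 1 (reflect across h@12): 8 holes -> [(8, 0), (9, 5), (9, 7), (11, 5), (12, 5), (14, 5), (14, 7), (15, 0)]
Unfold 2 (reflect across h@8): 16 holes -> [(0, 0), (1, 5), (1, 7), (3, 5), (4, 5), (6, 5), (6, 7), (7, 0), (8, 0), (9, 5), (9, 7), (11, 5), (12, 5), (14, 5), (14, 7), (15, 0)]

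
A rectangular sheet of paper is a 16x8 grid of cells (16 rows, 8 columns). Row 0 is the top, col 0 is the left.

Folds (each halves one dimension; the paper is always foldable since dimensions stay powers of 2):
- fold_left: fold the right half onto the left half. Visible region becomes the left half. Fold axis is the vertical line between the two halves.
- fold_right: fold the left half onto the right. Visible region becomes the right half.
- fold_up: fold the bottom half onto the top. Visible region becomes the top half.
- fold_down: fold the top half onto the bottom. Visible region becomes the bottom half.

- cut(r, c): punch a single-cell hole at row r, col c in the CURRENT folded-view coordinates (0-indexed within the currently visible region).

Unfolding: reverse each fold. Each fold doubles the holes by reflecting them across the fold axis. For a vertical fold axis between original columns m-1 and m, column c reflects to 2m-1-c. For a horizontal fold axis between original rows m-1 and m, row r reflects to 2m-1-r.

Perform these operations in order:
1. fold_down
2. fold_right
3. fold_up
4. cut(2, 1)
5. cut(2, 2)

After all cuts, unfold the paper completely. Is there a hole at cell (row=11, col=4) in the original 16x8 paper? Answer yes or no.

Op 1 fold_down: fold axis h@8; visible region now rows[8,16) x cols[0,8) = 8x8
Op 2 fold_right: fold axis v@4; visible region now rows[8,16) x cols[4,8) = 8x4
Op 3 fold_up: fold axis h@12; visible region now rows[8,12) x cols[4,8) = 4x4
Op 4 cut(2, 1): punch at orig (10,5); cuts so far [(10, 5)]; region rows[8,12) x cols[4,8) = 4x4
Op 5 cut(2, 2): punch at orig (10,6); cuts so far [(10, 5), (10, 6)]; region rows[8,12) x cols[4,8) = 4x4
Unfold 1 (reflect across h@12): 4 holes -> [(10, 5), (10, 6), (13, 5), (13, 6)]
Unfold 2 (reflect across v@4): 8 holes -> [(10, 1), (10, 2), (10, 5), (10, 6), (13, 1), (13, 2), (13, 5), (13, 6)]
Unfold 3 (reflect across h@8): 16 holes -> [(2, 1), (2, 2), (2, 5), (2, 6), (5, 1), (5, 2), (5, 5), (5, 6), (10, 1), (10, 2), (10, 5), (10, 6), (13, 1), (13, 2), (13, 5), (13, 6)]
Holes: [(2, 1), (2, 2), (2, 5), (2, 6), (5, 1), (5, 2), (5, 5), (5, 6), (10, 1), (10, 2), (10, 5), (10, 6), (13, 1), (13, 2), (13, 5), (13, 6)]

Answer: no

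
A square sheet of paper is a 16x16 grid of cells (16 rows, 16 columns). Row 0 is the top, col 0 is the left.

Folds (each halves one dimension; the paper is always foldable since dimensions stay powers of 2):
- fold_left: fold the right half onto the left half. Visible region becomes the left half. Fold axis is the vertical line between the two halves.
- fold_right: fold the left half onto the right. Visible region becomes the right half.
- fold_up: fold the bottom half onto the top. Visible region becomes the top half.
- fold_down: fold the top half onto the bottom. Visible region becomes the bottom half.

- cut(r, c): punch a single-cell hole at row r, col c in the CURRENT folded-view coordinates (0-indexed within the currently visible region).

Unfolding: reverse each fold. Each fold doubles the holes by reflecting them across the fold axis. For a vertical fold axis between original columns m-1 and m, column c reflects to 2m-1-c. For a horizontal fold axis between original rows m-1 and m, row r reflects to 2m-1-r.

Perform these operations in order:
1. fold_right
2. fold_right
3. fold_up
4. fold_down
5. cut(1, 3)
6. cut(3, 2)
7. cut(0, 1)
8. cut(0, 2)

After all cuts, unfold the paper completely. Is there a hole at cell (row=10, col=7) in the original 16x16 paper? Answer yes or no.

Op 1 fold_right: fold axis v@8; visible region now rows[0,16) x cols[8,16) = 16x8
Op 2 fold_right: fold axis v@12; visible region now rows[0,16) x cols[12,16) = 16x4
Op 3 fold_up: fold axis h@8; visible region now rows[0,8) x cols[12,16) = 8x4
Op 4 fold_down: fold axis h@4; visible region now rows[4,8) x cols[12,16) = 4x4
Op 5 cut(1, 3): punch at orig (5,15); cuts so far [(5, 15)]; region rows[4,8) x cols[12,16) = 4x4
Op 6 cut(3, 2): punch at orig (7,14); cuts so far [(5, 15), (7, 14)]; region rows[4,8) x cols[12,16) = 4x4
Op 7 cut(0, 1): punch at orig (4,13); cuts so far [(4, 13), (5, 15), (7, 14)]; region rows[4,8) x cols[12,16) = 4x4
Op 8 cut(0, 2): punch at orig (4,14); cuts so far [(4, 13), (4, 14), (5, 15), (7, 14)]; region rows[4,8) x cols[12,16) = 4x4
Unfold 1 (reflect across h@4): 8 holes -> [(0, 14), (2, 15), (3, 13), (3, 14), (4, 13), (4, 14), (5, 15), (7, 14)]
Unfold 2 (reflect across h@8): 16 holes -> [(0, 14), (2, 15), (3, 13), (3, 14), (4, 13), (4, 14), (5, 15), (7, 14), (8, 14), (10, 15), (11, 13), (11, 14), (12, 13), (12, 14), (13, 15), (15, 14)]
Unfold 3 (reflect across v@12): 32 holes -> [(0, 9), (0, 14), (2, 8), (2, 15), (3, 9), (3, 10), (3, 13), (3, 14), (4, 9), (4, 10), (4, 13), (4, 14), (5, 8), (5, 15), (7, 9), (7, 14), (8, 9), (8, 14), (10, 8), (10, 15), (11, 9), (11, 10), (11, 13), (11, 14), (12, 9), (12, 10), (12, 13), (12, 14), (13, 8), (13, 15), (15, 9), (15, 14)]
Unfold 4 (reflect across v@8): 64 holes -> [(0, 1), (0, 6), (0, 9), (0, 14), (2, 0), (2, 7), (2, 8), (2, 15), (3, 1), (3, 2), (3, 5), (3, 6), (3, 9), (3, 10), (3, 13), (3, 14), (4, 1), (4, 2), (4, 5), (4, 6), (4, 9), (4, 10), (4, 13), (4, 14), (5, 0), (5, 7), (5, 8), (5, 15), (7, 1), (7, 6), (7, 9), (7, 14), (8, 1), (8, 6), (8, 9), (8, 14), (10, 0), (10, 7), (10, 8), (10, 15), (11, 1), (11, 2), (11, 5), (11, 6), (11, 9), (11, 10), (11, 13), (11, 14), (12, 1), (12, 2), (12, 5), (12, 6), (12, 9), (12, 10), (12, 13), (12, 14), (13, 0), (13, 7), (13, 8), (13, 15), (15, 1), (15, 6), (15, 9), (15, 14)]
Holes: [(0, 1), (0, 6), (0, 9), (0, 14), (2, 0), (2, 7), (2, 8), (2, 15), (3, 1), (3, 2), (3, 5), (3, 6), (3, 9), (3, 10), (3, 13), (3, 14), (4, 1), (4, 2), (4, 5), (4, 6), (4, 9), (4, 10), (4, 13), (4, 14), (5, 0), (5, 7), (5, 8), (5, 15), (7, 1), (7, 6), (7, 9), (7, 14), (8, 1), (8, 6), (8, 9), (8, 14), (10, 0), (10, 7), (10, 8), (10, 15), (11, 1), (11, 2), (11, 5), (11, 6), (11, 9), (11, 10), (11, 13), (11, 14), (12, 1), (12, 2), (12, 5), (12, 6), (12, 9), (12, 10), (12, 13), (12, 14), (13, 0), (13, 7), (13, 8), (13, 15), (15, 1), (15, 6), (15, 9), (15, 14)]

Answer: yes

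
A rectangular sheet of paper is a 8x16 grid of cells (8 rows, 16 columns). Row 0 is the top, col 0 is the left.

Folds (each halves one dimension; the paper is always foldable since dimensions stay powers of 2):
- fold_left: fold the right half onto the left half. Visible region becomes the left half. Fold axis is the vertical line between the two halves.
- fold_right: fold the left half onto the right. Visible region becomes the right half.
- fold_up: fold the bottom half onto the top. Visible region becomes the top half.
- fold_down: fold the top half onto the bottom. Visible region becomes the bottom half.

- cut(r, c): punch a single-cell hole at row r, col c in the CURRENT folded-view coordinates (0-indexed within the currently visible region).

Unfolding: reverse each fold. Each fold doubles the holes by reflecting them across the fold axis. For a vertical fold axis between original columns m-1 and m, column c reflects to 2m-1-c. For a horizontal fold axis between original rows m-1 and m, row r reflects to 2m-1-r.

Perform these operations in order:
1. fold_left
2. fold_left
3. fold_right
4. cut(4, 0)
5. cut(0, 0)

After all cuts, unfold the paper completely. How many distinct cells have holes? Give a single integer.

Answer: 16

Derivation:
Op 1 fold_left: fold axis v@8; visible region now rows[0,8) x cols[0,8) = 8x8
Op 2 fold_left: fold axis v@4; visible region now rows[0,8) x cols[0,4) = 8x4
Op 3 fold_right: fold axis v@2; visible region now rows[0,8) x cols[2,4) = 8x2
Op 4 cut(4, 0): punch at orig (4,2); cuts so far [(4, 2)]; region rows[0,8) x cols[2,4) = 8x2
Op 5 cut(0, 0): punch at orig (0,2); cuts so far [(0, 2), (4, 2)]; region rows[0,8) x cols[2,4) = 8x2
Unfold 1 (reflect across v@2): 4 holes -> [(0, 1), (0, 2), (4, 1), (4, 2)]
Unfold 2 (reflect across v@4): 8 holes -> [(0, 1), (0, 2), (0, 5), (0, 6), (4, 1), (4, 2), (4, 5), (4, 6)]
Unfold 3 (reflect across v@8): 16 holes -> [(0, 1), (0, 2), (0, 5), (0, 6), (0, 9), (0, 10), (0, 13), (0, 14), (4, 1), (4, 2), (4, 5), (4, 6), (4, 9), (4, 10), (4, 13), (4, 14)]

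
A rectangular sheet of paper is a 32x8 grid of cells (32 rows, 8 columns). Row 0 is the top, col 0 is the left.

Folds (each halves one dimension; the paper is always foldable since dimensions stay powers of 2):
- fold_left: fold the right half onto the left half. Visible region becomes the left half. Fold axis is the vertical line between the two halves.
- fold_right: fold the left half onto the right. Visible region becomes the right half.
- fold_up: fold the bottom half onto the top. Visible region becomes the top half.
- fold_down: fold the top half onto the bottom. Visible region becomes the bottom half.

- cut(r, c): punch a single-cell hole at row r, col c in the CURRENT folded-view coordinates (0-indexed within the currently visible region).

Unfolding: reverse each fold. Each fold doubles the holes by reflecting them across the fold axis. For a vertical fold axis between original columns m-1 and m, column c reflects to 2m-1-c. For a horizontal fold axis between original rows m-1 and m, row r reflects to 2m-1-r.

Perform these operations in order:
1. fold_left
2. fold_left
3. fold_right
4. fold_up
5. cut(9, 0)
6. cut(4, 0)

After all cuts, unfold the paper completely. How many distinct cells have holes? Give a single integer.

Op 1 fold_left: fold axis v@4; visible region now rows[0,32) x cols[0,4) = 32x4
Op 2 fold_left: fold axis v@2; visible region now rows[0,32) x cols[0,2) = 32x2
Op 3 fold_right: fold axis v@1; visible region now rows[0,32) x cols[1,2) = 32x1
Op 4 fold_up: fold axis h@16; visible region now rows[0,16) x cols[1,2) = 16x1
Op 5 cut(9, 0): punch at orig (9,1); cuts so far [(9, 1)]; region rows[0,16) x cols[1,2) = 16x1
Op 6 cut(4, 0): punch at orig (4,1); cuts so far [(4, 1), (9, 1)]; region rows[0,16) x cols[1,2) = 16x1
Unfold 1 (reflect across h@16): 4 holes -> [(4, 1), (9, 1), (22, 1), (27, 1)]
Unfold 2 (reflect across v@1): 8 holes -> [(4, 0), (4, 1), (9, 0), (9, 1), (22, 0), (22, 1), (27, 0), (27, 1)]
Unfold 3 (reflect across v@2): 16 holes -> [(4, 0), (4, 1), (4, 2), (4, 3), (9, 0), (9, 1), (9, 2), (9, 3), (22, 0), (22, 1), (22, 2), (22, 3), (27, 0), (27, 1), (27, 2), (27, 3)]
Unfold 4 (reflect across v@4): 32 holes -> [(4, 0), (4, 1), (4, 2), (4, 3), (4, 4), (4, 5), (4, 6), (4, 7), (9, 0), (9, 1), (9, 2), (9, 3), (9, 4), (9, 5), (9, 6), (9, 7), (22, 0), (22, 1), (22, 2), (22, 3), (22, 4), (22, 5), (22, 6), (22, 7), (27, 0), (27, 1), (27, 2), (27, 3), (27, 4), (27, 5), (27, 6), (27, 7)]

Answer: 32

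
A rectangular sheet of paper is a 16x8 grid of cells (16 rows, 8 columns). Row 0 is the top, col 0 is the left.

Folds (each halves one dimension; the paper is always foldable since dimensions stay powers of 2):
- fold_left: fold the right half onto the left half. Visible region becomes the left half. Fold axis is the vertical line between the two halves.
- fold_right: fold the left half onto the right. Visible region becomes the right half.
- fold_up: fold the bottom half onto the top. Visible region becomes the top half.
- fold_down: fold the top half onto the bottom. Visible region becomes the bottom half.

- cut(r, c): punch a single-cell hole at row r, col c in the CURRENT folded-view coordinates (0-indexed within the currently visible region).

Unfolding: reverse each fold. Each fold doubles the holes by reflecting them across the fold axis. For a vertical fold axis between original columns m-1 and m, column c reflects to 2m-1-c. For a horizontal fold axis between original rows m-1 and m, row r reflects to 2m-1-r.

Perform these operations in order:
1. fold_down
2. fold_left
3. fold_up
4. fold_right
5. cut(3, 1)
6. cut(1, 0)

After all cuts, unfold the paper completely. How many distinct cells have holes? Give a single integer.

Op 1 fold_down: fold axis h@8; visible region now rows[8,16) x cols[0,8) = 8x8
Op 2 fold_left: fold axis v@4; visible region now rows[8,16) x cols[0,4) = 8x4
Op 3 fold_up: fold axis h@12; visible region now rows[8,12) x cols[0,4) = 4x4
Op 4 fold_right: fold axis v@2; visible region now rows[8,12) x cols[2,4) = 4x2
Op 5 cut(3, 1): punch at orig (11,3); cuts so far [(11, 3)]; region rows[8,12) x cols[2,4) = 4x2
Op 6 cut(1, 0): punch at orig (9,2); cuts so far [(9, 2), (11, 3)]; region rows[8,12) x cols[2,4) = 4x2
Unfold 1 (reflect across v@2): 4 holes -> [(9, 1), (9, 2), (11, 0), (11, 3)]
Unfold 2 (reflect across h@12): 8 holes -> [(9, 1), (9, 2), (11, 0), (11, 3), (12, 0), (12, 3), (14, 1), (14, 2)]
Unfold 3 (reflect across v@4): 16 holes -> [(9, 1), (9, 2), (9, 5), (9, 6), (11, 0), (11, 3), (11, 4), (11, 7), (12, 0), (12, 3), (12, 4), (12, 7), (14, 1), (14, 2), (14, 5), (14, 6)]
Unfold 4 (reflect across h@8): 32 holes -> [(1, 1), (1, 2), (1, 5), (1, 6), (3, 0), (3, 3), (3, 4), (3, 7), (4, 0), (4, 3), (4, 4), (4, 7), (6, 1), (6, 2), (6, 5), (6, 6), (9, 1), (9, 2), (9, 5), (9, 6), (11, 0), (11, 3), (11, 4), (11, 7), (12, 0), (12, 3), (12, 4), (12, 7), (14, 1), (14, 2), (14, 5), (14, 6)]

Answer: 32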